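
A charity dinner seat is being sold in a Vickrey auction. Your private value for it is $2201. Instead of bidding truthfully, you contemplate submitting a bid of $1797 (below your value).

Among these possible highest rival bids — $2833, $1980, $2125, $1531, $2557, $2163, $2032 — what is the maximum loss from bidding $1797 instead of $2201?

$221

$2833: same outcome either way → loss $0.
$1980: truthful gives $221, deviation gives $0 → loss $221.
$2125: truthful gives $76, deviation gives $0 → loss $76.
$1531: same outcome either way → loss $0.
$2557: same outcome either way → loss $0.
$2163: truthful gives $38, deviation gives $0 → loss $38.
$2032: truthful gives $169, deviation gives $0 → loss $169.
Maximum loss: $221.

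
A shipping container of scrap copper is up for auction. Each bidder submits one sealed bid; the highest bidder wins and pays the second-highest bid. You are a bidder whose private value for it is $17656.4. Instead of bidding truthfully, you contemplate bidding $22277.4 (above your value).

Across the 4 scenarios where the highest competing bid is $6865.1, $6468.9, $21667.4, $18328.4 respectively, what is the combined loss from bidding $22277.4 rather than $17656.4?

The deviation costs you only when the competing bid falls strictly between $17656.4 and $22277.4; elsewhere both bids give the same outcome.
$6865.1: outcomes coincide → loss $0.
$6468.9: outcomes coincide → loss $0.
$21667.4: truthful payoff $0, deviation payoff −$4011 → loss $4011.
$18328.4: truthful payoff $0, deviation payoff −$672 → loss $672.
Total loss = $4011 + $672 = $4683.

$4683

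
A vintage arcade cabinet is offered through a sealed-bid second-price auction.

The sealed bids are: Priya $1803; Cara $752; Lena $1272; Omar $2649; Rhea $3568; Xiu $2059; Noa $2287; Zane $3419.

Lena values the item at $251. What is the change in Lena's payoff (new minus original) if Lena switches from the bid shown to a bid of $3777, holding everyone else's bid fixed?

−$3317

The highest bid among the other bidders is $3568; Lena's bid doesn't change that.
Original bid $1272: Lena is not highest (top rival bid is $3568); payoff $0.
Alternative bid $3777: Lena is highest, pays the top rival bid $3568; payoff $251 − $3568 = −$3317.
Change in payoff = −$3317 − ($0) = −$3317.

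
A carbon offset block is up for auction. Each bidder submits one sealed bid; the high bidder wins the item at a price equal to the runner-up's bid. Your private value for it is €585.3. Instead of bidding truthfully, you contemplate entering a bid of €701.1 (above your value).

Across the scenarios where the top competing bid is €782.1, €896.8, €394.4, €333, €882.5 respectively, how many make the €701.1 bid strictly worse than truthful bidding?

0

The deviation hurts exactly when the highest competing bid lies strictly between €585.3 and €701.1 — overbidding then wins at a price above your value.
€782.1: above both → same outcome either way.
€896.8: above both → same outcome either way.
€394.4: below both → same outcome either way.
€333: below both → same outcome either way.
€882.5: above both → same outcome either way.
Count: 0.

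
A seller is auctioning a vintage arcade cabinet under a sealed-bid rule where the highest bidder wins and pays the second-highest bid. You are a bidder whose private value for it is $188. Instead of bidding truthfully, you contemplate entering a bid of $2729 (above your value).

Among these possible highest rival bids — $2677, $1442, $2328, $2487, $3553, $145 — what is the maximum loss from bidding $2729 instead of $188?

$2489

$2677: truthful gives $0, deviation gives −$2489 → loss $2489.
$1442: truthful gives $0, deviation gives −$1254 → loss $1254.
$2328: truthful gives $0, deviation gives −$2140 → loss $2140.
$2487: truthful gives $0, deviation gives −$2299 → loss $2299.
$3553: same outcome either way → loss $0.
$145: same outcome either way → loss $0.
Maximum loss: $2489.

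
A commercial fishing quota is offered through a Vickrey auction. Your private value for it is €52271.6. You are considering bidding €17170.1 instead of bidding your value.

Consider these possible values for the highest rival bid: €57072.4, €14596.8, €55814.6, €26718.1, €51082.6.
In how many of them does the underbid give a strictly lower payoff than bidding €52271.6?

The deviation hurts exactly when the highest competing bid lies strictly between €17170.1 and €52271.6 — underbidding then forfeits a profitable win.
€57072.4: above both → same outcome either way.
€14596.8: below both → same outcome either way.
€55814.6: above both → same outcome either way.
€26718.1: inside the interval → strictly worse (loss €25553.5).
€51082.6: inside the interval → strictly worse (loss €1189).
Count: 2.

2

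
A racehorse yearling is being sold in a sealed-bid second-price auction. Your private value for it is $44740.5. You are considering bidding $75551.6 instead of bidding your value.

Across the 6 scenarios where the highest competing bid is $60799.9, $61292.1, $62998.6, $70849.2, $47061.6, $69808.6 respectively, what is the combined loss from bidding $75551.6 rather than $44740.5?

$104367

The deviation costs you only when the competing bid falls strictly between $44740.5 and $75551.6; elsewhere both bids give the same outcome.
$60799.9: truthful payoff $0, deviation payoff −$16059.4 → loss $16059.4.
$61292.1: truthful payoff $0, deviation payoff −$16551.6 → loss $16551.6.
$62998.6: truthful payoff $0, deviation payoff −$18258.1 → loss $18258.1.
$70849.2: truthful payoff $0, deviation payoff −$26108.7 → loss $26108.7.
$47061.6: truthful payoff $0, deviation payoff −$2321.1 → loss $2321.1.
$69808.6: truthful payoff $0, deviation payoff −$25068.1 → loss $25068.1.
Total loss = $16059.4 + $16551.6 + $18258.1 + $26108.7 + $2321.1 + $25068.1 = $104367.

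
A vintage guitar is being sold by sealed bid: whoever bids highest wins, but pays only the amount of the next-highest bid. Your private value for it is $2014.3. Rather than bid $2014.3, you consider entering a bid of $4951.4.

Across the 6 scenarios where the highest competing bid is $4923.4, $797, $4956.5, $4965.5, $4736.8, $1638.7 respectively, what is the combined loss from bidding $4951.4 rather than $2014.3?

$5631.6

The deviation costs you only when the competing bid falls strictly between $2014.3 and $4951.4; elsewhere both bids give the same outcome.
$4923.4: truthful payoff $0, deviation payoff −$2909.1 → loss $2909.1.
$797: outcomes coincide → loss $0.
$4956.5: outcomes coincide → loss $0.
$4965.5: outcomes coincide → loss $0.
$4736.8: truthful payoff $0, deviation payoff −$2722.5 → loss $2722.5.
$1638.7: outcomes coincide → loss $0.
Total loss = $2909.1 + $2722.5 = $5631.6.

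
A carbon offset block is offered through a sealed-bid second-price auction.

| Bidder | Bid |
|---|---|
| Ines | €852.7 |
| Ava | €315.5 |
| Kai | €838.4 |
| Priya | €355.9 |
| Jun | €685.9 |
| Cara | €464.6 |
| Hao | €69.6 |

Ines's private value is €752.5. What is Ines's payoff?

Highest bid: Ines at €852.7, so Ines wins.
Second-highest bid: Kai at €838.4 — that is the price the winner pays.
Ines's payoff = value − price = €752.5 − €838.4 = −€85.9.

−€85.9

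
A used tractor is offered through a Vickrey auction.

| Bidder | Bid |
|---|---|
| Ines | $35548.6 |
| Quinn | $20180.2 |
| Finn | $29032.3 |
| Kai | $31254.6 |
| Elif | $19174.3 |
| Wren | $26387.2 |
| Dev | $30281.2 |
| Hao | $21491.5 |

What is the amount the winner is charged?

Highest bid: Ines at $35548.6, so Ines wins.
Second-highest bid: Kai at $31254.6 — that is the price the winner pays.

$31254.6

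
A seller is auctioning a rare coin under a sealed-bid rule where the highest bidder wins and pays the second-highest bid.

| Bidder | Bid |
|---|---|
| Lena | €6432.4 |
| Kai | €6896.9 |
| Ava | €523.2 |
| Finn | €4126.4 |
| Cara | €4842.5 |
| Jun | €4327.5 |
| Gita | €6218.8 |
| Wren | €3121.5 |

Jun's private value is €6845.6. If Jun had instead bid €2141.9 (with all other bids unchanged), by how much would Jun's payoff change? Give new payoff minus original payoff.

€0

The highest bid among the other bidders is €6896.9; Jun's bid doesn't change that.
Original bid €4327.5: Jun is not highest (top rival bid is €6896.9); payoff €0.
Alternative bid €2141.9: Jun is not highest (top rival bid is €6896.9); payoff €0.
Change in payoff = €0 − (€0) = €0.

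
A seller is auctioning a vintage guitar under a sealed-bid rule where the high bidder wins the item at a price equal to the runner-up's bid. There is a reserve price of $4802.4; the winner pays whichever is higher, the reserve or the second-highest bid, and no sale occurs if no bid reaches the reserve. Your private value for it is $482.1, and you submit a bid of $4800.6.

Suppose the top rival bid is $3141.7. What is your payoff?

Your bid $4800.6 is the highest bid but falls below the reserve $4802.4, so the item goes unsold. Payoff $0.

$0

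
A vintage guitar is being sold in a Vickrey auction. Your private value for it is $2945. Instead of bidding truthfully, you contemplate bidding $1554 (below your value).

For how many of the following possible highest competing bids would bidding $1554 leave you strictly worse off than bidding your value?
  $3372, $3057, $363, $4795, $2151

The deviation hurts exactly when the highest competing bid lies strictly between $1554 and $2945 — underbidding then forfeits a profitable win.
$3372: above both → same outcome either way.
$3057: above both → same outcome either way.
$363: below both → same outcome either way.
$4795: above both → same outcome either way.
$2151: inside the interval → strictly worse (loss $794).
Count: 1.

1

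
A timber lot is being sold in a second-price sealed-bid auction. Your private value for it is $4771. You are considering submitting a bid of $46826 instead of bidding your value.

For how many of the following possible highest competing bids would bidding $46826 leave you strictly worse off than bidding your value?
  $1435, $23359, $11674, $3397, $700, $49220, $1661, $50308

The deviation hurts exactly when the highest competing bid lies strictly between $4771 and $46826 — overbidding then wins at a price above your value.
$1435: below both → same outcome either way.
$23359: inside the interval → strictly worse (loss $18588).
$11674: inside the interval → strictly worse (loss $6903).
$3397: below both → same outcome either way.
$700: below both → same outcome either way.
$49220: above both → same outcome either way.
$1661: below both → same outcome either way.
$50308: above both → same outcome either way.
Count: 2.

2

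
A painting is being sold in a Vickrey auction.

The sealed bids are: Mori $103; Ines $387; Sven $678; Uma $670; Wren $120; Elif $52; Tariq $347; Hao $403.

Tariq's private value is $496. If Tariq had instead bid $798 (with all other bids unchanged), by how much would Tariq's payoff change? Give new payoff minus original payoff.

The highest bid among the other bidders is $678; Tariq's bid doesn't change that.
Original bid $347: Tariq is not highest (top rival bid is $678); payoff $0.
Alternative bid $798: Tariq is highest, pays the top rival bid $678; payoff $496 − $678 = −$182.
Change in payoff = −$182 − ($0) = −$182.

−$182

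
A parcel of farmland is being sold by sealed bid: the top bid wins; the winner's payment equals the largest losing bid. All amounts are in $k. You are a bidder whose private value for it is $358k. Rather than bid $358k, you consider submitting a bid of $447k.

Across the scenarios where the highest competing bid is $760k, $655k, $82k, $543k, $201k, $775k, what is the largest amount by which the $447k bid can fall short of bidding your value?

$760k: same outcome either way → loss $0k.
$655k: same outcome either way → loss $0k.
$82k: same outcome either way → loss $0k.
$543k: same outcome either way → loss $0k.
$201k: same outcome either way → loss $0k.
$775k: same outcome either way → loss $0k.
Maximum loss: $0k.

$0k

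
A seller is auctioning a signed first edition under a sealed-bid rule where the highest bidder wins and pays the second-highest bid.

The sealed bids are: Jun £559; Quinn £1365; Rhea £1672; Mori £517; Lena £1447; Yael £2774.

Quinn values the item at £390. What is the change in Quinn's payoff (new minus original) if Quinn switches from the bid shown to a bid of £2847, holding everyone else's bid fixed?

The highest bid among the other bidders is £2774; Quinn's bid doesn't change that.
Original bid £1365: Quinn is not highest (top rival bid is £2774); payoff £0.
Alternative bid £2847: Quinn is highest, pays the top rival bid £2774; payoff £390 − £2774 = −£2384.
Change in payoff = −£2384 − (£0) = −£2384.

−£2384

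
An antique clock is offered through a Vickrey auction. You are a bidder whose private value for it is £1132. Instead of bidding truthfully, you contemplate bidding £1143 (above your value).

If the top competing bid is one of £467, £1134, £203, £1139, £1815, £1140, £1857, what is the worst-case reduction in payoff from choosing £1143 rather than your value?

£8

£467: same outcome either way → loss £0.
£1134: truthful gives £0, deviation gives −£2 → loss £2.
£203: same outcome either way → loss £0.
£1139: truthful gives £0, deviation gives −£7 → loss £7.
£1815: same outcome either way → loss £0.
£1140: truthful gives £0, deviation gives −£8 → loss £8.
£1857: same outcome either way → loss £0.
Maximum loss: £8.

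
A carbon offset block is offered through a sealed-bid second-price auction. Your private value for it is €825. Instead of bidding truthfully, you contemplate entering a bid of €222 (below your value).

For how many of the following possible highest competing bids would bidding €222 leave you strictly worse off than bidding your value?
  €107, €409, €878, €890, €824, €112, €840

The deviation hurts exactly when the highest competing bid lies strictly between €222 and €825 — underbidding then forfeits a profitable win.
€107: below both → same outcome either way.
€409: inside the interval → strictly worse (loss €416).
€878: above both → same outcome either way.
€890: above both → same outcome either way.
€824: inside the interval → strictly worse (loss €1).
€112: below both → same outcome either way.
€840: above both → same outcome either way.
Count: 2.

2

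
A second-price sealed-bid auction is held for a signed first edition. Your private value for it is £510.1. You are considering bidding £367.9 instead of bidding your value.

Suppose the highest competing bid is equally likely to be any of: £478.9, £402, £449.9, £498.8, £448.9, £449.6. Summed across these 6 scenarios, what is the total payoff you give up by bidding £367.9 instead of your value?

£332.5

The deviation costs you only when the competing bid falls strictly between £367.9 and £510.1; elsewhere both bids give the same outcome.
£478.9: truthful payoff £31.2, deviation payoff £0 → loss £31.2.
£402: truthful payoff £108.1, deviation payoff £0 → loss £108.1.
£449.9: truthful payoff £60.2, deviation payoff £0 → loss £60.2.
£498.8: truthful payoff £11.3, deviation payoff £0 → loss £11.3.
£448.9: truthful payoff £61.2, deviation payoff £0 → loss £61.2.
£449.6: truthful payoff £60.5, deviation payoff £0 → loss £60.5.
Total loss = £31.2 + £108.1 + £60.2 + £11.3 + £61.2 + £60.5 = £332.5.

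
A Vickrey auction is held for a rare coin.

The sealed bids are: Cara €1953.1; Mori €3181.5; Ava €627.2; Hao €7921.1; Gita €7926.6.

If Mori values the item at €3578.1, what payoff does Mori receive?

Highest bid: Gita at €7926.6, so Gita wins.
Second-highest bid: Hao at €7921.1 — that is the price the winner pays.
Mori did not win, so Mori pays nothing and receives nothing: payoff €0.

€0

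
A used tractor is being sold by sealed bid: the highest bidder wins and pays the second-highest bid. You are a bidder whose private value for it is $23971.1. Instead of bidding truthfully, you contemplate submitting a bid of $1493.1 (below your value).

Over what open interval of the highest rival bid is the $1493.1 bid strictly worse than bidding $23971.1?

($1493.1, $23971.1)

If the competing bid is below $1493.1, both bids win at the same price — no difference.
If it is above $23971.1, both bids lose — no difference.
If it lies strictly between $1493.1 and $23971.1, bidding your value wins at a price below your value (positive payoff) while bidding $1493.1 loses (payoff 0).
So the deviation strictly hurts on the open interval ($1493.1, $23971.1).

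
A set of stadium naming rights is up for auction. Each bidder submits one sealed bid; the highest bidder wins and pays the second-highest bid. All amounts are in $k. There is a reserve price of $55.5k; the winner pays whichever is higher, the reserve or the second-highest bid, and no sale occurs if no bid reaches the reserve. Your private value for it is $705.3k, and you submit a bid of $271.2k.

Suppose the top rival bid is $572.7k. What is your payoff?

Your bid $271.2k is below the highest competing bid $572.7k, so you lose. Payoff $0k.

$0k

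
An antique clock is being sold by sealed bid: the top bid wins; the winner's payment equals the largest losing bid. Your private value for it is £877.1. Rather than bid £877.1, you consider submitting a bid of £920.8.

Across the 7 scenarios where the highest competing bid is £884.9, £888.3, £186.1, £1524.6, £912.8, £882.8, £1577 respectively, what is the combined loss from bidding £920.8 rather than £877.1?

The deviation costs you only when the competing bid falls strictly between £877.1 and £920.8; elsewhere both bids give the same outcome.
£884.9: truthful payoff £0, deviation payoff −£7.8 → loss £7.8.
£888.3: truthful payoff £0, deviation payoff −£11.2 → loss £11.2.
£186.1: outcomes coincide → loss £0.
£1524.6: outcomes coincide → loss £0.
£912.8: truthful payoff £0, deviation payoff −£35.7 → loss £35.7.
£882.8: truthful payoff £0, deviation payoff −£5.7 → loss £5.7.
£1577: outcomes coincide → loss £0.
Total loss = £7.8 + £11.2 + £35.7 + £5.7 = £60.4.
Because the price is fixed by the runner-up's bid, deviating from your value can only change a good outcome into a bad one — never the reverse.

£60.4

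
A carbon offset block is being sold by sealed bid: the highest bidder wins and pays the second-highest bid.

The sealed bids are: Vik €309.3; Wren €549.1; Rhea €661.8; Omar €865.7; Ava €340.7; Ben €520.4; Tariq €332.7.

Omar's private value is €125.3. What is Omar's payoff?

Highest bid: Omar at €865.7, so Omar wins.
Second-highest bid: Rhea at €661.8 — that is the price the winner pays.
Omar's payoff = value − price = €125.3 − €661.8 = −€536.5.

−€536.5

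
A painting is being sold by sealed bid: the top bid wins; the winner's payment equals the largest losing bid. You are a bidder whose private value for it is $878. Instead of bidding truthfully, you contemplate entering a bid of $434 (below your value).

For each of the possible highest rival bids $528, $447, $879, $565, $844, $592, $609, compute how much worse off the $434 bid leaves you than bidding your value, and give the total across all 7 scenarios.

The deviation costs you only when the competing bid falls strictly between $434 and $878; elsewhere both bids give the same outcome.
$528: truthful payoff $350, deviation payoff $0 → loss $350.
$447: truthful payoff $431, deviation payoff $0 → loss $431.
$879: outcomes coincide → loss $0.
$565: truthful payoff $313, deviation payoff $0 → loss $313.
$844: truthful payoff $34, deviation payoff $0 → loss $34.
$592: truthful payoff $286, deviation payoff $0 → loss $286.
$609: truthful payoff $269, deviation payoff $0 → loss $269.
Total loss = $350 + $431 + $313 + $34 + $286 + $269 = $1683.

$1683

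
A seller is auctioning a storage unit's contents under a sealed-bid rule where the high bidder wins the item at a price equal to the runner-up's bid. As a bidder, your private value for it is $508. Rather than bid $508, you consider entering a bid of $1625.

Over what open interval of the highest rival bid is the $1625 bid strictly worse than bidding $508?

($508, $1625)

If the competing bid is below $508, both bids win at the same price — no difference.
If it is above $1625, both bids lose — no difference.
If it lies strictly between $508 and $1625, bidding your value loses (payoff 0) while bidding $1625 wins at a price above your value (payoff negative).
So the deviation strictly hurts on the open interval ($508, $1625).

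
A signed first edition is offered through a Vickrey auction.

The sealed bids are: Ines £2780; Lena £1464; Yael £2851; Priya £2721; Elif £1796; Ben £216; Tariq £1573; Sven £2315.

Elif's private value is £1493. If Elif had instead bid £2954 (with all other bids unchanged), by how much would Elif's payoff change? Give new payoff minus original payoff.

−£1358

The highest bid among the other bidders is £2851; Elif's bid doesn't change that.
Original bid £1796: Elif is not highest (top rival bid is £2851); payoff £0.
Alternative bid £2954: Elif is highest, pays the top rival bid £2851; payoff £1493 − £2851 = −£1358.
Change in payoff = −£1358 − (£0) = −£1358.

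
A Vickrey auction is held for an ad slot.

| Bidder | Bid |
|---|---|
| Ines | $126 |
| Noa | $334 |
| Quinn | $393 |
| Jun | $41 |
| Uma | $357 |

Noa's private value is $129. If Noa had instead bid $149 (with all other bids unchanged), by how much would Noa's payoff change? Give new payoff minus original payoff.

The highest bid among the other bidders is $393; Noa's bid doesn't change that.
Original bid $334: Noa is not highest (top rival bid is $393); payoff $0.
Alternative bid $149: Noa is not highest (top rival bid is $393); payoff $0.
Change in payoff = $0 − ($0) = $0.

$0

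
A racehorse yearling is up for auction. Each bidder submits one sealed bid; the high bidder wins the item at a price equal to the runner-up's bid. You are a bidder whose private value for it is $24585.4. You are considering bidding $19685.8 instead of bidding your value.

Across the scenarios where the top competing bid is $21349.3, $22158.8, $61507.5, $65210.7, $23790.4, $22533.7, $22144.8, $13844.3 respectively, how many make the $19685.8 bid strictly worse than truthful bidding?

The deviation hurts exactly when the highest competing bid lies strictly between $19685.8 and $24585.4 — underbidding then forfeits a profitable win.
$21349.3: inside the interval → strictly worse (loss $3236.1).
$22158.8: inside the interval → strictly worse (loss $2426.6).
$61507.5: above both → same outcome either way.
$65210.7: above both → same outcome either way.
$23790.4: inside the interval → strictly worse (loss $795).
$22533.7: inside the interval → strictly worse (loss $2051.7).
$22144.8: inside the interval → strictly worse (loss $2440.6).
$13844.3: below both → same outcome either way.
Count: 5.

5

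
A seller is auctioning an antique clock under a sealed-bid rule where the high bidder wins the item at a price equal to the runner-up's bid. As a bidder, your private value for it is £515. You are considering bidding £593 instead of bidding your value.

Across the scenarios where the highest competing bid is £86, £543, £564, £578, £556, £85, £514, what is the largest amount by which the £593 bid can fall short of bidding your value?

£86: same outcome either way → loss £0.
£543: truthful gives £0, deviation gives −£28 → loss £28.
£564: truthful gives £0, deviation gives −£49 → loss £49.
£578: truthful gives £0, deviation gives −£63 → loss £63.
£556: truthful gives £0, deviation gives −£41 → loss £41.
£85: same outcome either way → loss £0.
£514: same outcome either way → loss £0.
Maximum loss: £63.

£63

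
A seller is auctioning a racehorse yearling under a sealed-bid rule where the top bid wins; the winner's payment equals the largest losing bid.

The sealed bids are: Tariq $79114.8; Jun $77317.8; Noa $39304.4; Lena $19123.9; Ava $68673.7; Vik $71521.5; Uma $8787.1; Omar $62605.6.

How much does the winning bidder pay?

$77317.8

Highest bid: Tariq at $79114.8, so Tariq wins.
Second-highest bid: Jun at $77317.8 — that is the price the winner pays.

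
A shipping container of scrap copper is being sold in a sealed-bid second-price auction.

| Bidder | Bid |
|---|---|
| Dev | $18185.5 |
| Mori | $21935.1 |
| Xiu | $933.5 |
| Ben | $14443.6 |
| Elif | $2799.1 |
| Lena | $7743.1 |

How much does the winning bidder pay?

Highest bid: Mori at $21935.1, so Mori wins.
Second-highest bid: Dev at $18185.5 — that is the price the winner pays.

$18185.5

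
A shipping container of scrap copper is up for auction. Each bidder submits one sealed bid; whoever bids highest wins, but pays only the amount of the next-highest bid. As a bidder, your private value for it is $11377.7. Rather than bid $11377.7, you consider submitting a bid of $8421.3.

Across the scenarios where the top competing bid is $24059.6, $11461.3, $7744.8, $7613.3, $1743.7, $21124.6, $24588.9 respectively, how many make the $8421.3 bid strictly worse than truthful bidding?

0

The deviation hurts exactly when the highest competing bid lies strictly between $8421.3 and $11377.7 — underbidding then forfeits a profitable win.
$24059.6: above both → same outcome either way.
$11461.3: above both → same outcome either way.
$7744.8: below both → same outcome either way.
$7613.3: below both → same outcome either way.
$1743.7: below both → same outcome either way.
$21124.6: above both → same outcome either way.
$24588.9: above both → same outcome either way.
Count: 0.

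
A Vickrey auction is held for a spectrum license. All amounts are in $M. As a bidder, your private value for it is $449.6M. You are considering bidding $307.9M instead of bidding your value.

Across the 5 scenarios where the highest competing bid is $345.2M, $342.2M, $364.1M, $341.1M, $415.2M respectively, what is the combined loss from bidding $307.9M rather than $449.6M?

The deviation costs you only when the competing bid falls strictly between $307.9M and $449.6M; elsewhere both bids give the same outcome.
$345.2M: truthful payoff $104.4M, deviation payoff $0M → loss $104.4M.
$342.2M: truthful payoff $107.4M, deviation payoff $0M → loss $107.4M.
$364.1M: truthful payoff $85.5M, deviation payoff $0M → loss $85.5M.
$341.1M: truthful payoff $108.5M, deviation payoff $0M → loss $108.5M.
$415.2M: truthful payoff $34.4M, deviation payoff $0M → loss $34.4M.
Total loss = $104.4M + $107.4M + $85.5M + $108.5M + $34.4M = $440.2M.

$440.2M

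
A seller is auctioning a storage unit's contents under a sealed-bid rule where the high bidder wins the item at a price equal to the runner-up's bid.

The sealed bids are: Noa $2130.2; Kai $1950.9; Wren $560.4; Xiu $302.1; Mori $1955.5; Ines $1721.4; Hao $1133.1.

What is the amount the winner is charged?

$1955.5

Highest bid: Noa at $2130.2, so Noa wins.
Second-highest bid: Mori at $1955.5 — that is the price the winner pays.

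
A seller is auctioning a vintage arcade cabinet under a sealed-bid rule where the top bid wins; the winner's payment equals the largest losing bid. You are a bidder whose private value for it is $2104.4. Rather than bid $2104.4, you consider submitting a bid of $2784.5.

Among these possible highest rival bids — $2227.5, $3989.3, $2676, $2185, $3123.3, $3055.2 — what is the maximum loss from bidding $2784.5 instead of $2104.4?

$571.6

$2227.5: truthful gives $0, deviation gives −$123.1 → loss $123.1.
$3989.3: same outcome either way → loss $0.
$2676: truthful gives $0, deviation gives −$571.6 → loss $571.6.
$2185: truthful gives $0, deviation gives −$80.6 → loss $80.6.
$3123.3: same outcome either way → loss $0.
$3055.2: same outcome either way → loss $0.
Maximum loss: $571.6.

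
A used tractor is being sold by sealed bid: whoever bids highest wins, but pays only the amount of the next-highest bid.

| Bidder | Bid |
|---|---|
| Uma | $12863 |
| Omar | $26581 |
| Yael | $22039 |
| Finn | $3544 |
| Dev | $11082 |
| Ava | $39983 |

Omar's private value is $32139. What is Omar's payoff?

Highest bid: Ava at $39983, so Ava wins.
Second-highest bid: Omar at $26581 — that is the price the winner pays.
Omar did not win, so Omar pays nothing and receives nothing: payoff $0.

$0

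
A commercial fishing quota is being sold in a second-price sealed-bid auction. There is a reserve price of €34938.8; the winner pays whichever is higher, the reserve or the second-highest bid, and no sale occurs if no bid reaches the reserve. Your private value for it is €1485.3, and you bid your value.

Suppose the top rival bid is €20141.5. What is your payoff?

€0

Your bid €1485.3 is below the highest competing bid €20141.5, so you lose. Payoff €0.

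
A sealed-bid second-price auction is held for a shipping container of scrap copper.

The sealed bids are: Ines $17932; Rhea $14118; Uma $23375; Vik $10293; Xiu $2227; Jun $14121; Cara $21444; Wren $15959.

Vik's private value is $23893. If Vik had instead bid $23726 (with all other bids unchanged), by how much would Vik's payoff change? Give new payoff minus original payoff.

The highest bid among the other bidders is $23375; Vik's bid doesn't change that.
Original bid $10293: Vik is not highest (top rival bid is $23375); payoff $0.
Alternative bid $23726: Vik is highest, pays the top rival bid $23375; payoff $23893 − $23375 = $518.
Change in payoff = $518 − ($0) = $518.

$518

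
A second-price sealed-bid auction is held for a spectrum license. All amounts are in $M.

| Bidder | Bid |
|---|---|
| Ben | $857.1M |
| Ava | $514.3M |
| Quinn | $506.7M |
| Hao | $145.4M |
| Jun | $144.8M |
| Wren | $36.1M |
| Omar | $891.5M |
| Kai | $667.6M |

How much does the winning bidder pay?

Highest bid: Omar at $891.5M, so Omar wins.
Second-highest bid: Ben at $857.1M — that is the price the winner pays.

$857.1M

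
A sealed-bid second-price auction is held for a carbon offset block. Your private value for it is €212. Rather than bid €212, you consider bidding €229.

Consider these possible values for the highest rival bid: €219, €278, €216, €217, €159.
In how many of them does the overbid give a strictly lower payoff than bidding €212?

The deviation hurts exactly when the highest competing bid lies strictly between €212 and €229 — overbidding then wins at a price above your value.
€219: inside the interval → strictly worse (loss €7).
€278: above both → same outcome either way.
€216: inside the interval → strictly worse (loss €4).
€217: inside the interval → strictly worse (loss €5).
€159: below both → same outcome either way.
Count: 3.

3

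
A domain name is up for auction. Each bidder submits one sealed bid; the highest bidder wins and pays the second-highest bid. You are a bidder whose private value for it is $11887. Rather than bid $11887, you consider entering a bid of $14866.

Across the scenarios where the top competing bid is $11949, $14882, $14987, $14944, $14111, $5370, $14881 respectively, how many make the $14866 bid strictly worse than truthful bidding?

The deviation hurts exactly when the highest competing bid lies strictly between $11887 and $14866 — overbidding then wins at a price above your value.
$11949: inside the interval → strictly worse (loss $62).
$14882: above both → same outcome either way.
$14987: above both → same outcome either way.
$14944: above both → same outcome either way.
$14111: inside the interval → strictly worse (loss $2224).
$5370: below both → same outcome either way.
$14881: above both → same outcome either way.
Count: 2.

2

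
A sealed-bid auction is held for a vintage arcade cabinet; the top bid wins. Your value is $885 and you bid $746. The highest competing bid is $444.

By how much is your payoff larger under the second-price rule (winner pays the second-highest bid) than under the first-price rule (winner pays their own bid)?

$302

You have the highest bid, so you win under either rule.
Second-price: pay $444 → payoff $441.
First-price: pay your own bid $746 → payoff $139.
Difference = $441 − ($139) = $302.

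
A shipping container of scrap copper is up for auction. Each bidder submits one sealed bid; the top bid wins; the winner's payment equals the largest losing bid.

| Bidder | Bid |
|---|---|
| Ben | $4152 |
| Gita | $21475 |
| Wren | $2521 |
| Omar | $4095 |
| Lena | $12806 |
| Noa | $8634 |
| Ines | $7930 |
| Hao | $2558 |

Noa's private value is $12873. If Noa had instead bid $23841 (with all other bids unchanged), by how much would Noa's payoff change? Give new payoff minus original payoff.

The highest bid among the other bidders is $21475; Noa's bid doesn't change that.
Original bid $8634: Noa is not highest (top rival bid is $21475); payoff $0.
Alternative bid $23841: Noa is highest, pays the top rival bid $21475; payoff $12873 − $21475 = −$8602.
Change in payoff = −$8602 − ($0) = −$8602.

−$8602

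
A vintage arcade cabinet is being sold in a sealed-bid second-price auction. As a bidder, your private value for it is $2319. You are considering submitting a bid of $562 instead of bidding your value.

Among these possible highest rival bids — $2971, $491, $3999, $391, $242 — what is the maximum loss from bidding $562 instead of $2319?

$0

$2971: same outcome either way → loss $0.
$491: same outcome either way → loss $0.
$3999: same outcome either way → loss $0.
$391: same outcome either way → loss $0.
$242: same outcome either way → loss $0.
Maximum loss: $0.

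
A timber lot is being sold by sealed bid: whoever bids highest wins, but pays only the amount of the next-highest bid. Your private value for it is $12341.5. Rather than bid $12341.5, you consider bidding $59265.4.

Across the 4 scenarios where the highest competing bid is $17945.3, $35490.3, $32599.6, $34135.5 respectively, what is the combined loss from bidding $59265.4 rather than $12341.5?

$70804.7

The deviation costs you only when the competing bid falls strictly between $12341.5 and $59265.4; elsewhere both bids give the same outcome.
$17945.3: truthful payoff $0, deviation payoff −$5603.8 → loss $5603.8.
$35490.3: truthful payoff $0, deviation payoff −$23148.8 → loss $23148.8.
$32599.6: truthful payoff $0, deviation payoff −$20258.1 → loss $20258.1.
$34135.5: truthful payoff $0, deviation payoff −$21794 → loss $21794.
Total loss = $5603.8 + $23148.8 + $20258.1 + $21794 = $70804.7.
Truthful bidding weakly dominates here: raising your bid can only win items priced above your value, and lowering it can only forfeit items priced below.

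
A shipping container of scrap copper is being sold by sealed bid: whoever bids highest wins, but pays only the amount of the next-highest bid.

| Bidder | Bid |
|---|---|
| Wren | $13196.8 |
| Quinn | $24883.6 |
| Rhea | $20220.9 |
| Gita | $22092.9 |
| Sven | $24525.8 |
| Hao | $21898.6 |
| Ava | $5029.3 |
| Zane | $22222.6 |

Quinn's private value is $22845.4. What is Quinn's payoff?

−$1680.4

Highest bid: Quinn at $24883.6, so Quinn wins.
Second-highest bid: Sven at $24525.8 — that is the price the winner pays.
Quinn's payoff = value − price = $22845.4 − $24525.8 = −$1680.4.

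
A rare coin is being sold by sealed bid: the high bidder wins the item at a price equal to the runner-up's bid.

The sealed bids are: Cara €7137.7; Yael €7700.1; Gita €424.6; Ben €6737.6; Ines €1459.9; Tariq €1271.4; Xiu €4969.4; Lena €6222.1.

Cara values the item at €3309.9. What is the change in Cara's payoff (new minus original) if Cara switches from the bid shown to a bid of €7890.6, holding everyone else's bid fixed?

−€4390.2

The highest bid among the other bidders is €7700.1; Cara's bid doesn't change that.
Original bid €7137.7: Cara is not highest (top rival bid is €7700.1); payoff €0.
Alternative bid €7890.6: Cara is highest, pays the top rival bid €7700.1; payoff €3309.9 − €7700.1 = −€4390.2.
Change in payoff = −€4390.2 − (€0) = −€4390.2.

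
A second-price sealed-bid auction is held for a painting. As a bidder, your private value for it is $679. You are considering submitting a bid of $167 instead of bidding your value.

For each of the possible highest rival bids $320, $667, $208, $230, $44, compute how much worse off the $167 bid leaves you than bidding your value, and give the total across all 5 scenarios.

$1291

The deviation costs you only when the competing bid falls strictly between $167 and $679; elsewhere both bids give the same outcome.
$320: truthful payoff $359, deviation payoff $0 → loss $359.
$667: truthful payoff $12, deviation payoff $0 → loss $12.
$208: truthful payoff $471, deviation payoff $0 → loss $471.
$230: truthful payoff $449, deviation payoff $0 → loss $449.
$44: outcomes coincide → loss $0.
Total loss = $359 + $12 + $471 + $449 = $1291.
Because the price is fixed by the runner-up's bid, deviating from your value can only change a good outcome into a bad one — never the reverse.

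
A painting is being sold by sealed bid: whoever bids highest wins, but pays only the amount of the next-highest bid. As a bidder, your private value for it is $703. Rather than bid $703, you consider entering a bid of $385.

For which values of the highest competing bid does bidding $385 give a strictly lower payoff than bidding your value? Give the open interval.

If the competing bid is below $385, both bids win at the same price — no difference.
If it is above $703, both bids lose — no difference.
If it lies strictly between $385 and $703, bidding your value wins at a price below your value (positive payoff) while bidding $385 loses (payoff 0).
So the deviation strictly hurts on the open interval ($385, $703).

($385, $703)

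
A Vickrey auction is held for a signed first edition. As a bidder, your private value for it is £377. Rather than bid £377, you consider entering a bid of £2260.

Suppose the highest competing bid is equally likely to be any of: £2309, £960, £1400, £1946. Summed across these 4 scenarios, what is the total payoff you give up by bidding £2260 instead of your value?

The deviation costs you only when the competing bid falls strictly between £377 and £2260; elsewhere both bids give the same outcome.
£2309: outcomes coincide → loss £0.
£960: truthful payoff £0, deviation payoff −£583 → loss £583.
£1400: truthful payoff £0, deviation payoff −£1023 → loss £1023.
£1946: truthful payoff £0, deviation payoff −£1569 → loss £1569.
Total loss = £583 + £1023 + £1569 = £3175.

£3175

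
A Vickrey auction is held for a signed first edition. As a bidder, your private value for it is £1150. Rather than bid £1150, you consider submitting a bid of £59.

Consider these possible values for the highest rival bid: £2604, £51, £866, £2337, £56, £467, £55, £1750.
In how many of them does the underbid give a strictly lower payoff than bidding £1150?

2

The deviation hurts exactly when the highest competing bid lies strictly between £59 and £1150 — underbidding then forfeits a profitable win.
£2604: above both → same outcome either way.
£51: below both → same outcome either way.
£866: inside the interval → strictly worse (loss £284).
£2337: above both → same outcome either way.
£56: below both → same outcome either way.
£467: inside the interval → strictly worse (loss £683).
£55: below both → same outcome either way.
£1750: above both → same outcome either way.
Count: 2.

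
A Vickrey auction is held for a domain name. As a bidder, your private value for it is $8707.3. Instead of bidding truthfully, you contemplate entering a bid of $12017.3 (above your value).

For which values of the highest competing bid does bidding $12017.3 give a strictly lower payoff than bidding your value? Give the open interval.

If the competing bid is below $8707.3, both bids win at the same price — no difference.
If it is above $12017.3, both bids lose — no difference.
If it lies strictly between $8707.3 and $12017.3, bidding your value loses (payoff 0) while bidding $12017.3 wins at a price above your value (payoff negative).
So the deviation strictly hurts on the open interval ($8707.3, $12017.3).

($8707.3, $12017.3)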